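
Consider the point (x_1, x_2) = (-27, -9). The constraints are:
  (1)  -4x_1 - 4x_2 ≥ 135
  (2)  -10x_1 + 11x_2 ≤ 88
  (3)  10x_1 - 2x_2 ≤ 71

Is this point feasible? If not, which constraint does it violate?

Constraint (2): -10x_1 + 11x_2 = 171, which is not ≤ 88. All other constraints are satisfied.

not feasible — violates (2)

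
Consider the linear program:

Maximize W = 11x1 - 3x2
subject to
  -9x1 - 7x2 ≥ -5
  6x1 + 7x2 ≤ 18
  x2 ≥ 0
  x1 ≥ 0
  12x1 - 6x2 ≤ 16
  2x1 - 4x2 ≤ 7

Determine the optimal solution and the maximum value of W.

Corner points and W = 11x1 - 3x2:
  (5/9, 0) → W = 55/9
  (0, 5/7) → W = -15/7
  (0, 0) → W = 0

At the optimal vertex, -9x1 - 7x2 = -5 and x2 = 0.
Solving simultaneously gives x1 = 5/9, x2 = 0.

x1 = 5/9, x2 = 0, maximum W = 55/9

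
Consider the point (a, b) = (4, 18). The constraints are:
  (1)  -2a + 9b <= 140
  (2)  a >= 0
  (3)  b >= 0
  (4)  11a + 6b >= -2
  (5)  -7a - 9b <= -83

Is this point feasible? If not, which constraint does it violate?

Constraint (1): -2a + 9b = 154, which is not ≤ 140. All other constraints are satisfied.

not feasible — violates (1)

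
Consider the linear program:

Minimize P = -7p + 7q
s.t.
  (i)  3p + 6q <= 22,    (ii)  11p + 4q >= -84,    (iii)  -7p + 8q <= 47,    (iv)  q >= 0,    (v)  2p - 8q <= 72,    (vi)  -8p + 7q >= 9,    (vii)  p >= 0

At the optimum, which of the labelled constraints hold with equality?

Feasible corners and P = -7p + 7q:
  (100/69, 203/69) → P = 721/69
  (0, 11/3) → P = 77/3
  (0, 9/7) → P = 9

The minimum is at (0, 9/7). Substituting into each constraint, equality holds for (vi) and (vii); the remaining constraints have slack.

(vi) and (vii)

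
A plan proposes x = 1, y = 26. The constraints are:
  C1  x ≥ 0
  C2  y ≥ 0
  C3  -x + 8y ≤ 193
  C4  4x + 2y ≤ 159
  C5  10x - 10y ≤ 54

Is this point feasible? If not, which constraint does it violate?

Constraint C3: -x + 8y = 207, which is not ≤ 193. All other constraints are satisfied.

not feasible — violates C3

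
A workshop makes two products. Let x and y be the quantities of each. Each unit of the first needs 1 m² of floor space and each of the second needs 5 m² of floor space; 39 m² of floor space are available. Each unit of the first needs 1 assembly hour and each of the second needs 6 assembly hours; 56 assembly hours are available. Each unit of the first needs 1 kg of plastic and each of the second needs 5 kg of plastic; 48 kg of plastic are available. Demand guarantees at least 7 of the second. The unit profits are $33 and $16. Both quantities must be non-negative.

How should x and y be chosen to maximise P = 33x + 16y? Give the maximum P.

x = 4, y = 7, maximum P = 244

At the optimal vertex, x + 5y = 39 and y = 7.
Solving simultaneously gives x = 4, y = 7.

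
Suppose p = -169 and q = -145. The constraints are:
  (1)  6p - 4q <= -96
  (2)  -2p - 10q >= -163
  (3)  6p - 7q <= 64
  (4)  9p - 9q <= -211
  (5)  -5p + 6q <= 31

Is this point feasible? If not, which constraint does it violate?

(1): -434 ≤ -96 ✓
(2): 1788 ≥ -163 ✓
(3): 1 ≤ 64 ✓
(4): -216 ≤ -211 ✓
(5): -25 ≤ 31 ✓

feasible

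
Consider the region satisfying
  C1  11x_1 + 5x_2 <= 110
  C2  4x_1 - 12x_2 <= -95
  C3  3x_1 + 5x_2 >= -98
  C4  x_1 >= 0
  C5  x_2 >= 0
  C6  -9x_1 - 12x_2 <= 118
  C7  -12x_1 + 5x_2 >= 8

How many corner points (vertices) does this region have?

Intersecting each pair of boundary lines and keeping only the points that satisfy every inequality leaves:
  (0, 22)
  (102/23, 1408/115)
  (0, 95/12)
  (379/124, 277/31)

4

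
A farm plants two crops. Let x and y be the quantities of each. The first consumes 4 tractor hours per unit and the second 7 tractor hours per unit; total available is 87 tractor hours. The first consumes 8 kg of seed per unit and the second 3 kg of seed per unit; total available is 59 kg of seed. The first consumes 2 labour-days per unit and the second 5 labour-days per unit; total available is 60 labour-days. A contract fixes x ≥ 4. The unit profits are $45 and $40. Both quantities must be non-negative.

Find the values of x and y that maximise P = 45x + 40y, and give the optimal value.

Feasible corners and P = 45x + 40y:
  (59/8, 0) → P = 2655/8
  (4, 0) → P = 180
  (4, 9) → P = 540

x = 4, y = 9, maximum P = 540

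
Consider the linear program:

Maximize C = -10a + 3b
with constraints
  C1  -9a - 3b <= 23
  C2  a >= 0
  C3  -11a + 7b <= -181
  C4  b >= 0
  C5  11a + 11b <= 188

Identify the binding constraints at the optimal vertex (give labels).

C3 and C4

Extreme points and C = -10a + 3b:
  (181/11, 0) → C = -1810/11
  (3307/198, 7/18) → C = -32839/198
  (188/11, 0) → C = -1880/11

The maximum is at (181/11, 0). Substituting into each constraint, equality holds for C3 and C4; the remaining constraints have slack.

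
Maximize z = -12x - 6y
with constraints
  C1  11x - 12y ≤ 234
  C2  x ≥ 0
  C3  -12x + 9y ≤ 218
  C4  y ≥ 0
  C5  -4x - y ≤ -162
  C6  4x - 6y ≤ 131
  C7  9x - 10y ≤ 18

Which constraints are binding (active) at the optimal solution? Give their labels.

Vertices and z = -12x - 6y:
  (1062, 954) → z = -18468
  (155/6, 176/3) → z = -662
  (234/7, 198/7) → z = -3996/7
The feasible region is unbounded (it extends along (3, 4), (12, 11)), but z strictly decreases along every unbounded feasible direction, so there is no improving ray and the maximum is attained at a vertex.

The maximum is at (234/7, 198/7). Substituting into each constraint, equality holds for C5 and C7; the remaining constraints have slack.

C5 and C7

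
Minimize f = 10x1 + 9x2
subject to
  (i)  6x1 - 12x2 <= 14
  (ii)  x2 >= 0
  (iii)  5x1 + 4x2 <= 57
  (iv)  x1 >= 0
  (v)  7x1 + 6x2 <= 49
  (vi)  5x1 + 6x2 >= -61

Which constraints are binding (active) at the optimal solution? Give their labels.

Extreme points and f = 10x1 + 9x2:
  (7/3, 0) → f = 70/3
  (28/5, 49/30) → f = 707/10
  (0, 0) → f = 0
  (0, 49/6) → f = 147/2

The minimum is at (0, 0). Substituting into each constraint, equality holds for (ii) and (iv); the remaining constraints have slack.

(ii) and (iv)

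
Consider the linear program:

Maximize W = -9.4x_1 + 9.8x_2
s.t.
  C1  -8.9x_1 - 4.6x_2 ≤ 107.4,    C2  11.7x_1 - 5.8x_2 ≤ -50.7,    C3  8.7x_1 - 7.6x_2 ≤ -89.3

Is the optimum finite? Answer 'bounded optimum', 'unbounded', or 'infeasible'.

unbounded

From the feasible point (-61351/5383, -13961/10766), moving in the direction (5.8, 11.7) keeps every constraint satisfied while W increases without bound.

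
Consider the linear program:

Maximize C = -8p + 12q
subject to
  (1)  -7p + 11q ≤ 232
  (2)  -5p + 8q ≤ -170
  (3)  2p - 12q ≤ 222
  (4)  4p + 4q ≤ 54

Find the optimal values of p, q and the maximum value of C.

Feasible corners and C = -8p + 12q:
  (6, -35/2) → C = -258
  (278/13, -205/26) → C = -3454/13
  (192/7, -195/14) → C = -2706/7

At the optimal vertex, -5p + 8q = -170 and 2p - 12q = 222.
Solving simultaneously gives p = 6, q = -35/2.

p = 6, q = -35/2, maximum C = -258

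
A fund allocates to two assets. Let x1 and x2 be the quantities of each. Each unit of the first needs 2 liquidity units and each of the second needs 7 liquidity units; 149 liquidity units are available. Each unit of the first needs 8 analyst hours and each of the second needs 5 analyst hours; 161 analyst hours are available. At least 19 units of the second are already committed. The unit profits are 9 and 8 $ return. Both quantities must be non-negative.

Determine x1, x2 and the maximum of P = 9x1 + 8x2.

Extreme points and P = 9x1 + 8x2:
  (0, 149/7) → P = 1192/7
  (0, 19) → P = 152
  (8, 19) → P = 224

x1 = 8, x2 = 19, maximum P = 224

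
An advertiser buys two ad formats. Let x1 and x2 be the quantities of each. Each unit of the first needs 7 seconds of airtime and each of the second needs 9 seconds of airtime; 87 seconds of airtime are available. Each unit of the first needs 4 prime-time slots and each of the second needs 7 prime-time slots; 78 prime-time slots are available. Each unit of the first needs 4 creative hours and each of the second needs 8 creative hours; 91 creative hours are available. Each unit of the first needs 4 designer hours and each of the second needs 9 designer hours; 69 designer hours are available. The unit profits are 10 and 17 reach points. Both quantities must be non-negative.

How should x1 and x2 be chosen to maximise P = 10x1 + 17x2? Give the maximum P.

Feasible corners and P = 10x1 + 17x2:
  (0, 0) → P = 0
  (0, 23/3) → P = 391/3
  (87/7, 0) → P = 870/7
  (6, 5) → P = 145

The optimum lies where 7x1 + 9x2 = 87 and 4x1 + 9x2 = 69.
Solving simultaneously gives x1 = 6, x2 = 5.

x1 = 6, x2 = 5, maximum P = 145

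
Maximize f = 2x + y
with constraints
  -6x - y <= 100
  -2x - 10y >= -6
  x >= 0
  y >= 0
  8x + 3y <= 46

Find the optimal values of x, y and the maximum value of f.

x = 3, y = 0, maximum f = 6

Extreme points and f = 2x + y:
  (0, 3/5) → f = 3/5
  (3, 0) → f = 6
  (0, 0) → f = 0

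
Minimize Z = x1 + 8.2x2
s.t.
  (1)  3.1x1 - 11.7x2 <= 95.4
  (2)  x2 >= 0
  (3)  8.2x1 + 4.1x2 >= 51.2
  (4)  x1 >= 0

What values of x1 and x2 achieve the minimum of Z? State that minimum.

x1 = 256/41, x2 = 0, minimum Z = 256/41

Extreme points and Z = x1 + 8.2x2:
  (954/31, 0) → Z = 954/31
  (256/41, 0) → Z = 256/41
  (0, 512/41) → Z = 512/5
The feasible region is unbounded (it extends along (0, 1), (117, 31)), but Z strictly increases along every unbounded feasible direction, so there is no improving ray and the minimum is attained at a vertex.

The optimum lies where x2 = 0 and 8.2x1 + 4.1x2 = 51.2.
Solving simultaneously gives x1 = 256/41, x2 = 0.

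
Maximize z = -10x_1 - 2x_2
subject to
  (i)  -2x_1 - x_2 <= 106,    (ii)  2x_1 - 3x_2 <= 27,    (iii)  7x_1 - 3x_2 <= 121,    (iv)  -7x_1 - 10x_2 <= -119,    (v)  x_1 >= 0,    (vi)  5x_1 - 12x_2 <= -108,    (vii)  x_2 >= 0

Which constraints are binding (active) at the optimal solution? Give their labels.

Corner points and z = -10x_1 - 2x_2:
  (592/23, 1361/69) → z = -20482/69
  (0, 119/10) → z = -119/5
  (174/67, 1351/134) → z = -3091/67
The feasible region is unbounded (it extends along (0, 1), (3, 7)), but z strictly decreases along every unbounded feasible direction, so there is no improving ray and the maximum is attained at a vertex.

The maximum is at (0, 119/10). Substituting into each constraint, equality holds for (iv) and (v); the remaining constraints have slack.

(iv) and (v)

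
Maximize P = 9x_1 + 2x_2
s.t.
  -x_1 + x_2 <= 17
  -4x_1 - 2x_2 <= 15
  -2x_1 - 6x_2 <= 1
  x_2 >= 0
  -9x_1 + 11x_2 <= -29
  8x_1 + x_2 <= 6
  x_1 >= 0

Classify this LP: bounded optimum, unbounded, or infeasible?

The boundaries x_2 = 0 and -9x_1 + 11x_2 = -29 meet at (29/9, 0), but that point violates 8x_1 + x_2 ≤ 6. Every candidate vertex is excluded by some other constraint, so the feasible region is empty.

infeasible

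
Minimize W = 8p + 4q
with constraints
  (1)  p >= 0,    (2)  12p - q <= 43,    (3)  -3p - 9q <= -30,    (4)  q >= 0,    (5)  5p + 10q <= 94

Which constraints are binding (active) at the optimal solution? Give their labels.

(1) and (3)

Vertices and W = 8p + 4q:
  (0, 10/3) → W = 40/3
  (0, 47/5) → W = 188/5
  (139/37, 77/37) → W = 1420/37
  (524/125, 913/125) → W = 7844/125

The minimum is at (0, 10/3). Substituting into each constraint, equality holds for (1) and (3); the remaining constraints have slack.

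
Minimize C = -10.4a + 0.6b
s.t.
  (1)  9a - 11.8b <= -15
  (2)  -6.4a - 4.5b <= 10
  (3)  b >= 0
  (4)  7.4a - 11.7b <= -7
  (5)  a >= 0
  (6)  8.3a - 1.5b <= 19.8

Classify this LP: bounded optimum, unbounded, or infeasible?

From the feasible point (0, 75/59), moving in the direction (1.5, 8.3) keeps every constraint satisfied while C decreases without bound.

unbounded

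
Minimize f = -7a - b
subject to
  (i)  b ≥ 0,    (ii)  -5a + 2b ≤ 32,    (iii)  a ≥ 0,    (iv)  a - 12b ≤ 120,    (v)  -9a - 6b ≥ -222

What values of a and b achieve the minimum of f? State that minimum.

a = 74/3, b = 0, minimum f = -518/3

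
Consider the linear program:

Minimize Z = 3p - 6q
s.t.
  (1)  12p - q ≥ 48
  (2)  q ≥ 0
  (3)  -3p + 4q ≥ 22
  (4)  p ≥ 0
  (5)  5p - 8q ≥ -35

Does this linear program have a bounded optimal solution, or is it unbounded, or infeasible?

infeasible

The boundaries 12p - q = 48 and q = 0 meet at (4, 0), but that point violates -3p + 4q ≥ 22. Every candidate vertex is excluded by some other constraint, so the feasible region is empty.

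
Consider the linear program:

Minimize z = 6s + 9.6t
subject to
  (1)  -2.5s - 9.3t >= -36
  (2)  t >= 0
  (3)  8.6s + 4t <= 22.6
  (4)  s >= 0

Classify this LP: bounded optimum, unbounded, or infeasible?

Feasible corners and z = 6s + 9.6t:
  (3309/3499, 12655/3499) → z = 141342/3499
  (0, 120/31) → z = 1152/31
  (113/43, 0) → z = 678/43
  (0, 0) → z = 0
The feasible region has finitely many vertices and no improving ray; the minimum is 0 at (0, 0).

bounded optimum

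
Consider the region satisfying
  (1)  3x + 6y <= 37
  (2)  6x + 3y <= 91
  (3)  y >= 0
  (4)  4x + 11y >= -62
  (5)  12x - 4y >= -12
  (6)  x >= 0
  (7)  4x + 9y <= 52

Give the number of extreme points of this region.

Intersecting each pair of boundary lines and keeping only the points that satisfy every inequality leaves:
  (37/3, 0)
  (7, 8/3)
  (0, 0)
  (0, 3)
  (25/31, 168/31)

5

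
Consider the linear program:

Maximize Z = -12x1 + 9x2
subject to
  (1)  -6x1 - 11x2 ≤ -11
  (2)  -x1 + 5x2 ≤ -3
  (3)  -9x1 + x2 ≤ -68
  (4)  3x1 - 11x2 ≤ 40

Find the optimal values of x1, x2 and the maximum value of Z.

x1 = 337/44, x2 = 41/44, maximum Z = -3675/44

Vertices and Z = -12x1 + 9x2:
  (337/44, 41/44) → Z = -3675/44
  (167/4, 31/4) → Z = -1725/4
  (59/8, -13/8) → Z = -825/8

The binding constraints are -x1 + 5x2 = -3 and -9x1 + x2 = -68.
Solving simultaneously gives x1 = 337/44, x2 = 41/44.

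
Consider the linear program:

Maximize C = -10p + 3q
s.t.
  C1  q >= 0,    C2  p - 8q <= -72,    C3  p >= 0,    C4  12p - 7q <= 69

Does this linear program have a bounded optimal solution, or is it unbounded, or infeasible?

unbounded

From the feasible point (0, 9), moving in the direction (0, 1) keeps every constraint satisfied while C increases without bound.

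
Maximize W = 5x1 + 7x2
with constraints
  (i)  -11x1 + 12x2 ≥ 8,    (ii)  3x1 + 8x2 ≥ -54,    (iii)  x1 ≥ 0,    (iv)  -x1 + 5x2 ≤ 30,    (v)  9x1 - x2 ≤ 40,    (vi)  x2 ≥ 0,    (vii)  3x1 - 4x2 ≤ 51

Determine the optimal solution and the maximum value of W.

x1 = 115/22, x2 = 155/22, maximum W = 830/11

Feasible corners and W = 5x1 + 7x2:
  (0, 2/3) → W = 14/3
  (488/97, 512/97) → W = 6024/97
  (0, 6) → W = 42
  (115/22, 155/22) → W = 830/11

The binding constraints are -x1 + 5x2 = 30 and 9x1 - x2 = 40.
Solving simultaneously gives x1 = 115/22, x2 = 155/22.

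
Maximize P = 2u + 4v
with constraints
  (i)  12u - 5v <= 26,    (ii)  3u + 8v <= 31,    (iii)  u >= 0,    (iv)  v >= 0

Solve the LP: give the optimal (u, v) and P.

u = 121/37, v = 98/37, maximum P = 634/37

Corner points and P = 2u + 4v:
  (121/37, 98/37) → P = 634/37
  (13/6, 0) → P = 13/3
  (0, 31/8) → P = 31/2
  (0, 0) → P = 0

The optimum lies where 12u - 5v = 26 and 3u + 8v = 31.
Solving simultaneously gives u = 121/37, v = 98/37.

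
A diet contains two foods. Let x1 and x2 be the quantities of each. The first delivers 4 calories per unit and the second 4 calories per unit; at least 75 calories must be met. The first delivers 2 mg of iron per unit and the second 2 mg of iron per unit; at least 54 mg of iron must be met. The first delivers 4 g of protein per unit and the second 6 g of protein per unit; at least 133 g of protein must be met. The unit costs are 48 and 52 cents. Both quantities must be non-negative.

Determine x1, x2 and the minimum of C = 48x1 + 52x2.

The feasible region is unbounded (it extends along (0, 1), (1, 0)), but C strictly increases along every unbounded feasible direction, so there is no improving ray and the minimum is attained at a vertex.

At the optimal vertex, 2x1 + 2x2 = 54 and 4x1 + 6x2 = 133.
Solving simultaneously gives x1 = 29/2, x2 = 25/2.

x1 = 29/2, x2 = 25/2, minimum C = 1346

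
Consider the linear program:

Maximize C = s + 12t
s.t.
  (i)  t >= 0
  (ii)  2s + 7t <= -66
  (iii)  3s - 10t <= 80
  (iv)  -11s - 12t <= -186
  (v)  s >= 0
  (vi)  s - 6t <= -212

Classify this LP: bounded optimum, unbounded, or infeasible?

The boundaries 3s - 10t = 80 and s - 6t = -212 meet at (325, 179/2), but that point violates 2s + 7t ≤ -66. Every candidate vertex is excluded by some other constraint, so the feasible region is empty.

infeasible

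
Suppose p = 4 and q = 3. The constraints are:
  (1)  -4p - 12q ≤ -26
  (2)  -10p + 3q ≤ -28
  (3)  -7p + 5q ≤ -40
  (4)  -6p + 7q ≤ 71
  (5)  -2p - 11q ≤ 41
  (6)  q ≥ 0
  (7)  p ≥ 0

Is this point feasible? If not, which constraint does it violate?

Constraint (3): -7p + 5q = -13, which is not ≤ -40. All other constraints are satisfied.

not feasible — violates (3)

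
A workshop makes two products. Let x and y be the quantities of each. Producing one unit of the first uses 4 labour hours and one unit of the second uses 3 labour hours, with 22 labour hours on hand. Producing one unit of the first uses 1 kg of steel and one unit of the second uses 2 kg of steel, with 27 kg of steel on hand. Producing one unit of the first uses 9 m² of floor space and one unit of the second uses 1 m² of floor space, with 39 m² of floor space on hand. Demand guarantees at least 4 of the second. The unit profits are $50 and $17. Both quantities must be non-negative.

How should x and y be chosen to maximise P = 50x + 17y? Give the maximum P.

Extreme points and P = 50x + 17y:
  (0, 22/3) → P = 374/3
  (0, 4) → P = 68
  (5/2, 4) → P = 193

The binding constraints are 4x + 3y = 22 and y = 4.
Solving simultaneously gives x = 5/2, y = 4.

x = 5/2, y = 4, maximum P = 193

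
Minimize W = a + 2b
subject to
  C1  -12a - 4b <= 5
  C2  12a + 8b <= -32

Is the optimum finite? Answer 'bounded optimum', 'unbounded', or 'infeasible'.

unbounded

From the feasible point (11/6, -27/4), moving in the direction (4, -12) keeps every constraint satisfied while W decreases without bound.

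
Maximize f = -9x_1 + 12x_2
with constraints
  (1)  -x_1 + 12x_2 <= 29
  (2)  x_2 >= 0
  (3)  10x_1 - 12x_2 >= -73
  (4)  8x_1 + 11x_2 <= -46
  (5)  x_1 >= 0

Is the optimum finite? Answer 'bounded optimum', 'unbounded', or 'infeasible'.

The boundaries -x_1 + 12x_2 = 29 and x_1 = 0 meet at (0, 29/12), but that point violates 8x_1 + 11x_2 ≤ -46. Every candidate vertex is excluded by some other constraint, so the feasible region is empty.

infeasible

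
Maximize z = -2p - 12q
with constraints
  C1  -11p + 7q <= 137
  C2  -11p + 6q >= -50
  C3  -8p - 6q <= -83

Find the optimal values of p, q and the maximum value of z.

The optimum lies where -11p + 6q = -50 and -8p - 6q = -83.
Solving simultaneously gives p = 7, q = 9/2.

p = 7, q = 9/2, maximum z = -68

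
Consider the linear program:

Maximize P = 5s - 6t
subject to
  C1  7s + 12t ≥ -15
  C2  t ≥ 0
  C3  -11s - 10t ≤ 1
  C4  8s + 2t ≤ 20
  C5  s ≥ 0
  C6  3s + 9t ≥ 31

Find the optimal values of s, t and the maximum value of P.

Corner points and P = 5s - 6t:
  (0, 10) → P = -60
  (59/33, 94/33) → P = -269/33
  (0, 31/9) → P = -62/3

At the optimal vertex, 8s + 2t = 20 and 3s + 9t = 31.
Solving simultaneously gives s = 59/33, t = 94/33.

s = 59/33, t = 94/33, maximum P = -269/33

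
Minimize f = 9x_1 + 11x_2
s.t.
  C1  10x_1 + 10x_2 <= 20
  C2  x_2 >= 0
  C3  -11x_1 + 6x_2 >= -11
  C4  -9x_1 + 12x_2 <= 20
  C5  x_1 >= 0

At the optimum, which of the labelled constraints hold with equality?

Vertices and f = 9x_1 + 11x_2:
  (23/17, 11/17) → f = 328/17
  (4/21, 38/21) → f = 454/21
  (1, 0) → f = 9
  (0, 0) → f = 0
  (0, 5/3) → f = 55/3

The minimum is at (0, 0). Substituting into each constraint, equality holds for C2 and C5; the remaining constraints have slack.

C2 and C5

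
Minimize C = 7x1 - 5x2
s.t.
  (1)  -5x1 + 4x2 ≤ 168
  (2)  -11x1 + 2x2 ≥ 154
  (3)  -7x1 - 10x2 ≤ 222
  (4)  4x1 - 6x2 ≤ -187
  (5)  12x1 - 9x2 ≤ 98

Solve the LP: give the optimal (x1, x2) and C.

x1 = -130/7, x2 = 263/14, minimum C = -3135/14

Vertices and C = 7x1 - 5x2:
  (-140/17, 539/17) → C = -3675/17
  (-130/7, 263/14) → C = -3135/14
  (-275/29, 1441/58) → C = -11055/58

At the optimal vertex, -5x1 + 4x2 = 168 and 4x1 - 6x2 = -187.
Solving simultaneously gives x1 = -130/7, x2 = 263/14.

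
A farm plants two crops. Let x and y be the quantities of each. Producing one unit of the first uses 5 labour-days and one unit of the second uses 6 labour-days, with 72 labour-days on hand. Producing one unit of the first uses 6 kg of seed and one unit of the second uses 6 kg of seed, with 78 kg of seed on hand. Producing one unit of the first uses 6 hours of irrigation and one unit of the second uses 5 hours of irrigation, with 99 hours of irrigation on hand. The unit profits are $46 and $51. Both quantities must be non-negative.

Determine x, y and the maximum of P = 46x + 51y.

x = 6, y = 7, maximum P = 633

Corner points and P = 46x + 51y:
  (0, 0) → P = 0
  (0, 12) → P = 612
  (13, 0) → P = 598
  (6, 7) → P = 633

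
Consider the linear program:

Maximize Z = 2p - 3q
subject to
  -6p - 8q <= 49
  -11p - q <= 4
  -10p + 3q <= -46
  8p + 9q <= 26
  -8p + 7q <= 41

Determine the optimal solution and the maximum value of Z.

p = 649/10, q = -274/5, maximum Z = 1471/5

Corner points and Z = 2p - 3q:
  (221/98, -383/49) → Z = 1370/49
  (649/10, -274/5) → Z = 1471/5
  (82/19, -18/19) → Z = 218/19

At the optimal vertex, -6p - 8q = 49 and 8p + 9q = 26.
Solving simultaneously gives p = 649/10, q = -274/5.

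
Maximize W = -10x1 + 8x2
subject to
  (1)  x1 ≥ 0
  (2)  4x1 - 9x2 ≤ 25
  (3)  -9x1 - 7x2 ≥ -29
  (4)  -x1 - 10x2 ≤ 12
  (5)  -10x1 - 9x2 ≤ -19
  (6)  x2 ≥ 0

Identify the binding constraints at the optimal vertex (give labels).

Corner points and W = -10x1 + 8x2:
  (0, 29/7) → W = 232/7
  (0, 19/9) → W = 152/9
  (29/9, 0) → W = -290/9
  (19/10, 0) → W = -19

The maximum is at (0, 29/7). Substituting into each constraint, equality holds for (1) and (3); the remaining constraints have slack.

(1) and (3)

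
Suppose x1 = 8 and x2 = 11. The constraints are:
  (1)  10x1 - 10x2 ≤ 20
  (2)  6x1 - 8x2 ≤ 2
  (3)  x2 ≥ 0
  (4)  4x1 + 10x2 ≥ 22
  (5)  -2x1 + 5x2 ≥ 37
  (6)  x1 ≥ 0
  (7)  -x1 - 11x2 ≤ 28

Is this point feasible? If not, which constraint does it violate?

feasible

(1): -30 ≤ 20 ✓
(2): -40 ≤ 2 ✓
(3): 11 ≥ 0 ✓
(4): 142 ≥ 22 ✓
(5): 39 ≥ 37 ✓
(6): 8 ≥ 0 ✓
(7): -129 ≤ 28 ✓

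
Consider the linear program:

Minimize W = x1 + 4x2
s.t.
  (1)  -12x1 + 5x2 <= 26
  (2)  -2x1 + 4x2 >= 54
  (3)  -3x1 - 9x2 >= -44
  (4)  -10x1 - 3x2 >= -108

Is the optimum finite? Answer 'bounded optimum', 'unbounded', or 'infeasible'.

The boundaries -12x1 + 5x2 = 26 and -2x1 + 4x2 = 54 meet at (83/19, 298/19), but that point violates -3x1 - 9x2 ≥ -44. Every candidate vertex is excluded by some other constraint, so the feasible region is empty.

infeasible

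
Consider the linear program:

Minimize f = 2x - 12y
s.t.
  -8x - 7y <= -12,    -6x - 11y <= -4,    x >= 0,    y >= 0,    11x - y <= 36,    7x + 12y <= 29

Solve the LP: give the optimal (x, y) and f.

x = 0, y = 29/12, minimum f = -29

Feasible corners and f = 2x - 12y:
  (0, 12/7) → f = -144/7
  (3/2, 0) → f = 3
  (0, 29/12) → f = -29
  (36/11, 0) → f = 72/11
  (461/139, 67/139) → f = 118/139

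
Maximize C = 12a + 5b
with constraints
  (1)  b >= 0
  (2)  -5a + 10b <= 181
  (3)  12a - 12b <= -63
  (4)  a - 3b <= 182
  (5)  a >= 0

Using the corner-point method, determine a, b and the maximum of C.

a = 257/10, b = 619/20, maximum C = 9263/20

Vertices and C = 12a + 5b:
  (257/10, 619/20) → C = 9263/20
  (0, 181/10) → C = 181/2
  (0, 21/4) → C = 105/4

The binding constraints are -5a + 10b = 181 and 12a - 12b = -63.
Solving simultaneously gives a = 257/10, b = 619/20.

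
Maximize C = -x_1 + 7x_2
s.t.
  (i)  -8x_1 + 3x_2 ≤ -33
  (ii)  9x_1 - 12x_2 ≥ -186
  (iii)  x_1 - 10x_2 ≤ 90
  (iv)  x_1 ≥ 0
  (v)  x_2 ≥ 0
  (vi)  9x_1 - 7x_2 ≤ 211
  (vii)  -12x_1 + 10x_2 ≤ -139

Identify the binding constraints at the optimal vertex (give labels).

(ii) and (vi)

Feasible corners and C = -x_1 + 7x_2:
  (426/5, 397/5) → C = 2353/5
  (196/3, 129/2) → C = 2317/6
  (211/9, 0) → C = -211/9
  (139/12, 0) → C = -139/12

The maximum is at (426/5, 397/5). Substituting into each constraint, equality holds for (ii) and (vi); the remaining constraints have slack.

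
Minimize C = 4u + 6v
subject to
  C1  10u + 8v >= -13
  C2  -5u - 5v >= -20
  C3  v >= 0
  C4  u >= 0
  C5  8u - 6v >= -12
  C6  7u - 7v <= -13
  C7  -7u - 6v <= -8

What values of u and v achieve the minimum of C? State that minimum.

Feasible corners and C = 4u + 6v:
  (6/7, 22/7) → C = 156/7
  (15/14, 41/14) → C = 153/7
  (0, 2) → C = 12
  (0, 13/7) → C = 78/7

The binding constraints are u = 0 and 7u - 7v = -13.
Solving simultaneously gives u = 0, v = 13/7.

u = 0, v = 13/7, minimum C = 78/7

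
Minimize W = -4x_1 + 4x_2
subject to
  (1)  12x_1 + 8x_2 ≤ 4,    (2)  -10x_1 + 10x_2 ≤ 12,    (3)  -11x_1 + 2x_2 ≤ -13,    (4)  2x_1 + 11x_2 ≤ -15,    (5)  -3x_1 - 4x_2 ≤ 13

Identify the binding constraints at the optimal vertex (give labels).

(1) and (5)

Feasible corners and W = -4x_1 + 4x_2:
  (41/29, -47/29) → W = -352/29
  (5, -7) → W = -48
  (113/125, -191/125) → W = -1216/125
  (13/25, -91/25) → W = -416/25

The minimum is at (5, -7). Substituting into each constraint, equality holds for (1) and (5); the remaining constraints have slack.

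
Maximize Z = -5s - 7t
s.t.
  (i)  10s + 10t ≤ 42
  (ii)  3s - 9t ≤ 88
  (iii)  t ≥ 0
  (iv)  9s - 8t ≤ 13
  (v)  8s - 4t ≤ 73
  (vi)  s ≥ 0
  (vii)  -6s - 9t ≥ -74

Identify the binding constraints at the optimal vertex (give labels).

(iii) and (vi)

Feasible corners and Z = -5s - 7t:
  (233/85, 124/85) → Z = -2033/85
  (0, 21/5) → Z = -147/5
  (13/9, 0) → Z = -65/9
  (0, 0) → Z = 0

The maximum is at (0, 0). Substituting into each constraint, equality holds for (iii) and (vi); the remaining constraints have slack.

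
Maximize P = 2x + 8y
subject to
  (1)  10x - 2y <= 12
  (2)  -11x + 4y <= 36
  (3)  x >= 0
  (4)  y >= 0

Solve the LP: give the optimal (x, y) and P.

Vertices and P = 2x + 8y:
  (20/3, 82/3) → P = 232
  (6/5, 0) → P = 12/5
  (0, 9) → P = 72
  (0, 0) → P = 0

At the optimal vertex, 10x - 2y = 12 and -11x + 4y = 36.
Solving simultaneously gives x = 20/3, y = 82/3.

x = 20/3, y = 82/3, maximum P = 232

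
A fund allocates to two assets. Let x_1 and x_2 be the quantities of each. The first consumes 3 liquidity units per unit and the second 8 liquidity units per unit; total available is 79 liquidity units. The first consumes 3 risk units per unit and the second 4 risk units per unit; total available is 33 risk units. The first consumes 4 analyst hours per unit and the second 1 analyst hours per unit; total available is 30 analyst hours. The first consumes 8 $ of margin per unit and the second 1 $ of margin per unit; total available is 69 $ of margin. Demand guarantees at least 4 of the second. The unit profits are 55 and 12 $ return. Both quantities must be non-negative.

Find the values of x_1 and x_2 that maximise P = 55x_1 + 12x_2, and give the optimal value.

x_1 = 17/3, x_2 = 4, maximum P = 1079/3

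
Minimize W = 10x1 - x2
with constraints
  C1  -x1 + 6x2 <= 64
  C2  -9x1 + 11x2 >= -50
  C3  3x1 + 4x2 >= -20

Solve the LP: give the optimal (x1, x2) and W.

Feasible corners and W = 10x1 - x2:
  (1004/43, 626/43) → W = 9414/43
  (-188/11, 86/11) → W = -1966/11
  (-20/69, -110/23) → W = 130/69

At the optimal vertex, -x1 + 6x2 = 64 and 3x1 + 4x2 = -20.
Solving simultaneously gives x1 = -188/11, x2 = 86/11.

x1 = -188/11, x2 = 86/11, minimum W = -1966/11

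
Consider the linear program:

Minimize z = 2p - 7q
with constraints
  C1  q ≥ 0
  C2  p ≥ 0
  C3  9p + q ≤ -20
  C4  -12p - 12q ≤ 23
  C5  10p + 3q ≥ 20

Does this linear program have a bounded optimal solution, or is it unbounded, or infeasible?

infeasible

The boundaries q = 0 and 10p + 3q = 20 meet at (2, 0), but that point violates 9p + q ≤ -20. Every candidate vertex is excluded by some other constraint, so the feasible region is empty.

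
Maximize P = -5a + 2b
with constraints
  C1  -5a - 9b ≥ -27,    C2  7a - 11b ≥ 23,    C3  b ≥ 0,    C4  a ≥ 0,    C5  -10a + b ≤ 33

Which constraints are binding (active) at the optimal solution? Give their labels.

C2 and C3

Corner points and P = -5a + 2b:
  (252/59, 37/59) → P = -1186/59
  (27/5, 0) → P = -27
  (23/7, 0) → P = -115/7

The maximum is at (23/7, 0). Substituting into each constraint, equality holds for C2 and C3; the remaining constraints have slack.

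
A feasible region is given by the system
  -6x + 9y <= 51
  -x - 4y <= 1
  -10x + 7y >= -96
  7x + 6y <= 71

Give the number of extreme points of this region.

4

Of the 6 pairwise boundary intersections, those satisfying every inequality are:
  (-71/11, 15/11)
  (37/11, 87/11)
  (377/47, -106/47)
  (1073/109, 38/109)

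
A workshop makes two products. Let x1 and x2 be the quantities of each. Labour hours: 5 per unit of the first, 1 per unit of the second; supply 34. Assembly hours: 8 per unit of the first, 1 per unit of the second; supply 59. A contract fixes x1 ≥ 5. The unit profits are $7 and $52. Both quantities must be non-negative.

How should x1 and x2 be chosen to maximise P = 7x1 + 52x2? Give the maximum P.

x1 = 5, x2 = 9, maximum P = 503

Corner points and P = 7x1 + 52x2:
  (34/5, 0) → P = 238/5
  (5, 0) → P = 35
  (5, 9) → P = 503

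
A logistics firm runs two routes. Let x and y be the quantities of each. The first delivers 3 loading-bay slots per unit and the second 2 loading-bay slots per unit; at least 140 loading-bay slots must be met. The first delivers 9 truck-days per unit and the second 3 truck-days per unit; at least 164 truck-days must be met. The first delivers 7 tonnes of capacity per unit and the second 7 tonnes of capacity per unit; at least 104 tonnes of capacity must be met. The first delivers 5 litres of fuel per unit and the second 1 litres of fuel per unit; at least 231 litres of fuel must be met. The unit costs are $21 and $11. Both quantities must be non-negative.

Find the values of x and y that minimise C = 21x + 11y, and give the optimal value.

Extreme points and C = 21x + 11y:
  (0, 231) → C = 2541
  (140/3, 0) → C = 980
  (46, 1) → C = 977
The feasible region is unbounded (it extends along (0, 1), (1, 0)), but C strictly increases along every unbounded feasible direction, so there is no improving ray and the minimum is attained at a vertex.

x = 46, y = 1, minimum C = 977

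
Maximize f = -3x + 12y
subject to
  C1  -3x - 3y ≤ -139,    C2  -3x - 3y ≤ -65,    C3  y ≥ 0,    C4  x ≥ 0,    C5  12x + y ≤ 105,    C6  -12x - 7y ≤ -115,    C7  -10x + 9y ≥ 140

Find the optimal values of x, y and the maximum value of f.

Vertices and f = -3x + 12y:
  (0, 139/3) → f = 556
  (16/3, 41) → f = 476
  (0, 105) → f = 1260

x = 0, y = 105, maximum f = 1260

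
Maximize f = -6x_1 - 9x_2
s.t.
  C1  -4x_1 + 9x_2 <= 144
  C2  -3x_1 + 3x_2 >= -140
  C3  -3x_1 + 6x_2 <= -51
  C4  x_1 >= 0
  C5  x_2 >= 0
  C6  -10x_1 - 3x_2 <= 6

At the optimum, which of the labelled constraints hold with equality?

Vertices and f = -6x_1 - 9x_2:
  (229/3, 89/3) → f = -725
  (140/3, 0) → f = -280
  (17, 0) → f = -102

The maximum is at (17, 0). Substituting into each constraint, equality holds for C3 and C5; the remaining constraints have slack.

C3 and C5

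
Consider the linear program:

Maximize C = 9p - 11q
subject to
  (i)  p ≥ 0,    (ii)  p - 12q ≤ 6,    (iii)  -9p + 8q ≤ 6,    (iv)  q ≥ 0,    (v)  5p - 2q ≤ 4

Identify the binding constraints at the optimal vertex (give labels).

(iv) and (v)

Vertices and C = 9p - 11q:
  (0, 3/4) → C = -33/4
  (0, 0) → C = 0
  (2, 3) → C = -15
  (4/5, 0) → C = 36/5

The maximum is at (4/5, 0). Substituting into each constraint, equality holds for (iv) and (v); the remaining constraints have slack.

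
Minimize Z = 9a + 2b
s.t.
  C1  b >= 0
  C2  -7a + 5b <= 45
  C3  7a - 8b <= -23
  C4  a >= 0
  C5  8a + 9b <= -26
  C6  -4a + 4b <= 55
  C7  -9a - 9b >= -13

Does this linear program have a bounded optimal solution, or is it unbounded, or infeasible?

The boundaries b = 0 and -7a + 5b = 45 meet at (-45/7, 0), but that point violates a ≥ 0. Every candidate vertex is excluded by some other constraint, so the feasible region is empty.

infeasible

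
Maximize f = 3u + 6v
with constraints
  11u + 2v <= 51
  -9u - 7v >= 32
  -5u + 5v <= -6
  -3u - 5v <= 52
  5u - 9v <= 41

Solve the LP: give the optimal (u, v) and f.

u = -59/40, v = -107/40, maximum f = -819/40

Vertices and f = 3u + 6v:
  (-59/40, -107/40) → f = -819/40
  (-1/116, -529/116) → f = -3177/116
  (-23/4, -139/20) → f = -1179/20
  (-263/52, -383/52) → f = -3087/52

The binding constraints are -9u - 7v = 32 and -5u + 5v = -6.
Solving simultaneously gives u = -59/40, v = -107/40.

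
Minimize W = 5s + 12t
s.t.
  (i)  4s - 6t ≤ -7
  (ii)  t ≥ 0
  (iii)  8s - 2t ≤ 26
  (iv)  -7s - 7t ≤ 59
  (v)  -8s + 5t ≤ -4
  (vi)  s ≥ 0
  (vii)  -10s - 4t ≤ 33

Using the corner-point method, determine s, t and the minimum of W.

s = 59/28, t = 18/7, minimum W = 1159/28

Vertices and W = 5s + 12t:
  (17/4, 4) → W = 277/4
  (59/28, 18/7) → W = 1159/28
  (61/12, 22/3) → W = 1361/12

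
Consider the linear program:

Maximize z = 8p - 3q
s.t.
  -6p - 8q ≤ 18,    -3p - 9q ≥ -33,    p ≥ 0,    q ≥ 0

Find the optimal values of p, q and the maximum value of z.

Feasible corners and z = 8p - 3q:
  (0, 11/3) → z = -11
  (11, 0) → z = 88
  (0, 0) → z = 0

The optimum lies where -3p - 9q = -33 and q = 0.
Solving simultaneously gives p = 11, q = 0.

p = 11, q = 0, maximum z = 88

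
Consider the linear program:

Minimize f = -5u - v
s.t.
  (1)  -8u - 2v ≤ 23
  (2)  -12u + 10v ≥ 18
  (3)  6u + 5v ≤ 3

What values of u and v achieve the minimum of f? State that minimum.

u = -1/2, v = 6/5, minimum f = 13/10

Extreme points and f = -5u - v:
  (-133/52, -33/26) → f = 731/52
  (-121/28, 81/14) → f = 443/28
  (-1/2, 6/5) → f = 13/10

The optimum lies where -12u + 10v = 18 and 6u + 5v = 3.
Solving simultaneously gives u = -1/2, v = 6/5.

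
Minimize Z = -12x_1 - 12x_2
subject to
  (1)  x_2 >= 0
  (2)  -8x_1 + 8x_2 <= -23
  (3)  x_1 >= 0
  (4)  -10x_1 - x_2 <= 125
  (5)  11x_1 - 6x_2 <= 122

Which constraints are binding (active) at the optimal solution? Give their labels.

Corner points and Z = -12x_1 - 12x_2:
  (23/8, 0) → Z = -69/2
  (122/11, 0) → Z = -1464/11
  (419/20, 723/40) → Z = -4683/10

The minimum is at (419/20, 723/40). Substituting into each constraint, equality holds for (2) and (5); the remaining constraints have slack.

(2) and (5)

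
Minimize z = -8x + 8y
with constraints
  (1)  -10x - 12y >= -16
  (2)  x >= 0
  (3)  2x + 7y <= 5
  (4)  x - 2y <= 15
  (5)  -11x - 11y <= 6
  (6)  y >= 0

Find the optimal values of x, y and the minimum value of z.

Feasible corners and z = -8x + 8y:
  (26/23, 9/23) → z = -136/23
  (8/5, 0) → z = -64/5
  (0, 5/7) → z = 40/7
  (0, 0) → z = 0

x = 8/5, y = 0, minimum z = -64/5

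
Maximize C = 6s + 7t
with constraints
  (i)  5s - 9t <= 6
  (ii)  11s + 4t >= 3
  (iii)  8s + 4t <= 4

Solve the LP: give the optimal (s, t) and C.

Extreme points and C = 6s + 7t:
  (3/7, -3/7) → C = -3/7
  (15/23, -7/23) → C = 41/23
  (-1/3, 5/3) → C = 29/3

s = -1/3, t = 5/3, maximum C = 29/3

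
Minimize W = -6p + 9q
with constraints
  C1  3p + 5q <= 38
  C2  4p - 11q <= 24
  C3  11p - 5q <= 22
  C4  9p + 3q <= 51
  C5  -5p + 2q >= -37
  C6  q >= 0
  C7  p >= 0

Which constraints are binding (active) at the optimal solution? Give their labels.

Extreme points and W = -6p + 9q:
  (47/12, 21/4) → W = 95/4
  (0, 38/5) → W = 342/5
  (107/26, 121/26) → W = 447/26
  (2, 0) → W = -12
  (0, 0) → W = 0

The minimum is at (2, 0). Substituting into each constraint, equality holds for C3 and C6; the remaining constraints have slack.

C3 and C6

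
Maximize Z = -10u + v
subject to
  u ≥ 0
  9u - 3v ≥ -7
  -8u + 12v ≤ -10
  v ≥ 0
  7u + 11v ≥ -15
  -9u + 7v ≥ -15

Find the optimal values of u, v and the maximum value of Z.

Vertices and Z = -10u + v:
  (5/4, 0) → Z = -25/2
  (55/26, 15/26) → Z = -535/26
  (5/3, 0) → Z = -50/3

The optimum lies where -8u + 12v = -10 and v = 0.
Solving simultaneously gives u = 5/4, v = 0.

u = 5/4, v = 0, maximum Z = -25/2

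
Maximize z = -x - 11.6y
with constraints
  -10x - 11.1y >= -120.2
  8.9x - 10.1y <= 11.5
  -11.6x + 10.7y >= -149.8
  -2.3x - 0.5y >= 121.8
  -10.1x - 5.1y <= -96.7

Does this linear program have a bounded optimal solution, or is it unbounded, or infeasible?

The boundaries -10x - 11.1y = -120.2 and -2.3x - 0.5y = 121.8 meet at (-141208/2053, 149446/2053), but that point violates -10.1x - 5.1y ≤ -96.7. Every candidate vertex is excluded by some other constraint, so the feasible region is empty.

infeasible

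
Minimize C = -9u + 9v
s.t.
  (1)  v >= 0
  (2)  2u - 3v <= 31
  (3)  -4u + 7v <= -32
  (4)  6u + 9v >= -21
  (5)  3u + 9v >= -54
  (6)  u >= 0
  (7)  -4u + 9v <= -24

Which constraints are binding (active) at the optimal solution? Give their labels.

(2) and (7)

Feasible corners and C = -9u + 9v:
  (31/2, 0) → C = -279/2
  (8, 0) → C = -72
  (69/2, 38/3) → C = -393/2
  (15, 4) → C = -99

The minimum is at (69/2, 38/3). Substituting into each constraint, equality holds for (2) and (7); the remaining constraints have slack.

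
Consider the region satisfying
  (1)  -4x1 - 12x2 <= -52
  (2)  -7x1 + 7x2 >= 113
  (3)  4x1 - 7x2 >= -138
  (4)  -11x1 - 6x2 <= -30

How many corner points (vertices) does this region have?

3

Intersecting each pair of boundary lines and keeping only the points that satisfy every inequality leaves:
  (25/3, 514/21)
  (-468/119, 1453/119)
  (-618/101, 1638/101)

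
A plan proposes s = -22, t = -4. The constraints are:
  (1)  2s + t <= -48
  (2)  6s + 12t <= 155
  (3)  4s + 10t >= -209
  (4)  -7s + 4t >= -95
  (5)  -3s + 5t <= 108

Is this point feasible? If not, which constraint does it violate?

(1): -48 ≤ -48 ✓
(2): -180 ≤ 155 ✓
(3): -128 ≥ -209 ✓
(4): 138 ≥ -95 ✓
(5): 46 ≤ 108 ✓

feasible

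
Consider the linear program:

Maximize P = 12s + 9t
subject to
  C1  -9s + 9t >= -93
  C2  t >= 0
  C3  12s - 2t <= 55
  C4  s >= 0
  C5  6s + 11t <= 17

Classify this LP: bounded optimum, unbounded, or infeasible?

Vertices and P = 12s + 9t:
  (0, 0) → P = 0
  (17/6, 0) → P = 34
  (0, 17/11) → P = 153/11
The feasible region has finitely many vertices and no improving ray; the maximum is 34 at (17/6, 0).

bounded optimum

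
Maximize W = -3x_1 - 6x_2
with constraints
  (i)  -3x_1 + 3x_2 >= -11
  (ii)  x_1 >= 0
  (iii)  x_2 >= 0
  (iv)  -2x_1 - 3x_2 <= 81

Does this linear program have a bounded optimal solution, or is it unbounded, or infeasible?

bounded optimum

Vertices and W = -3x_1 - 6x_2:
  (11/3, 0) → W = -11
  (0, 0) → W = 0
The feasible region has finitely many vertices and no improving ray; the maximum is 0 at (0, 0).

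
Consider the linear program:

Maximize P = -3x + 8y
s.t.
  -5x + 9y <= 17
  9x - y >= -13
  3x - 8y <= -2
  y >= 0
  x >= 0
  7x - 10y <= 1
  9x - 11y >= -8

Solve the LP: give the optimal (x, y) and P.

x = 179/13, y = 124/13, maximum P = 35

Corner points and P = -3x + 8y:
  (179/13, 124/13) → P = 35
  (115/26, 113/26) → P = 43/2
  (0, 1/4) → P = 2
  (14/13, 17/26) → P = 2
  (0, 8/11) → P = 64/11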